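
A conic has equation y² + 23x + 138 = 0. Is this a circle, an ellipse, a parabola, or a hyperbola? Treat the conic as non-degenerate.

No xy term. Coefficients of x² and y² are A = 0, C = 1.
Exactly one squared variable ⇒ parabola.

parabola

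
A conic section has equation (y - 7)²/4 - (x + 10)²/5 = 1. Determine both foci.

Center (-10, 7). The positive term is the y-term, so the transverse axis is vertical; a² = 4, b² = 5.
c² = a² + b² = 4 + 5 = 9, so c = 3.
Foci lie on the vertical axis through the center: (h, k ± c).

(-10, 4) and (-10, 10)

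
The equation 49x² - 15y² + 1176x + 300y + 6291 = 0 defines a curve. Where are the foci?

(-12, 2) and (-12, 18)

49(x² + 24x) -15(y² - 20y) = -6291
49(x + 12)² -15(y - 10)² = -6291 + 7056 - 1500 = -735
Divide by -735: (y - 10)²/49 - (x + 12)²/15 = 1
Hyperbola, center (-12, 10), transverse axis vertical; a² = 49, b² = 15.
c² = a² + b² = 49 + 15 = 64, so c = 8.
Foci lie on the vertical axis through the center: (h, k ± c).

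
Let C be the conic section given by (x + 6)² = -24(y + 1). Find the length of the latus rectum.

24

Vertex (-6, -1); 4p = -24 so p = -6. Opens down.
Latus rectum length = |4p| = 24.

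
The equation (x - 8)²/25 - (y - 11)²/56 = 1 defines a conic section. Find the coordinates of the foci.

(-1, 11) and (17, 11)

Center (8, 11). The positive term is the x-term, so the transverse axis is horizontal; a² = 25, b² = 56.
c² = a² + b² = 25 + 56 = 81, so c = 9.
Foci lie on the horizontal axis through the center: (h ± c, k).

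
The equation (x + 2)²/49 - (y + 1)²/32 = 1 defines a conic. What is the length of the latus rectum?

64/7

Center (-2, -1). The positive term is the x-term, so the transverse axis is horizontal; a² = 49, b² = 32.
Latus rectum length = 2b²/a = 2·32/7 = 64/7.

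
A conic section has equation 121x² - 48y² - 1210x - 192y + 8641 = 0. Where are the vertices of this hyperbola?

Group the x- and y-terms: 121(x² - 10x) -48(y² + 4y) = -8641
Complete the square in x and y: 121(x - 5)² -48(y + 2)² = -8641 + 3025 - 192 = -5808
Dividing both sides by -5808: (y + 2)²/121 - (x - 5)²/48 = 1
Hyperbola, center (5, -2), transverse axis vertical; a² = 121, b² = 48.
a = 11. Vertices at (h, k ± a).

(5, -13) and (5, 9)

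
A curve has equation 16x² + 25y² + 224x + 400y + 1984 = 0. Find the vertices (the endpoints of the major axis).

(-12, -8) and (-2, -8)

Rearranging, 16(x² + 14x) + 25(y² + 16y) = -1984.
Completing the square gives 16(x + 7)² + 25(y + 8)² = -1984 + 784 + 1600 = 400.
Divide by 400: (x + 7)²/25 + (y + 8)²/16 = 1
Ellipse, center (-7, -8), major axis horizontal; a² = 25, b² = 16.
a = 5. Vertices at (h ± a, k).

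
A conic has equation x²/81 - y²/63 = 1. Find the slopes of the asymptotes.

Center (0, 0). The positive term is the x-term, so the transverse axis is horizontal; a² = 81, b² = 63.
For a horizontal hyperbola the asymptotes have slope ±b/a.
Here that is ±3√7/9 = ±√7/3.

√7/3 and -√7/3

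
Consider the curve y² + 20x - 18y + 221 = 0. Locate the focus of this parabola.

(-12, 9)

Only y is squared. Complete the square in y: (y - 9)² = -20(x + 7).
Vertex (-7, 9); 4p = -20 so p = -5. Opens left.
Focus is p units from the vertex along the axis: (h + p, k).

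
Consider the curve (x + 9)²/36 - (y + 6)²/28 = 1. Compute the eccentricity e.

e = 4/3

Center (-9, -6). The positive term is the x-term, so the transverse axis is horizontal; a² = 36, b² = 28.
c² = a² + b² = 64, so c = 8.
e = c/a = 8/6 = 4/3.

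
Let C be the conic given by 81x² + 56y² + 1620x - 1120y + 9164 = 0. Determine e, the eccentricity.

Group: 81(x² + 20x) + 56(y² - 20y) = -9164
81(x + 10)² + 56(y - 10)² = -9164 + 8100 + 5600 = 4536
Dividing both sides by 4536: (x + 10)²/56 + (y - 10)²/81 = 1
Ellipse, center (-10, 10), major axis vertical; a² = 81, b² = 56.
c² = a² - b² = 25, so c = 5.
e = c/a = 5/9.

e = 5/9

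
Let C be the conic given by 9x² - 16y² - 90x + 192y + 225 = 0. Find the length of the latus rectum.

64/3

Collect terms: 9(x² - 10x) -16(y² - 12y) = -225
Completing the square gives 9(x - 5)² -16(y - 6)² = -225 + 225 - 576 = -576.
Divide by -576: (y - 6)²/36 - (x - 5)²/64 = 1
Hyperbola, center (5, 6), transverse axis vertical; a² = 36, b² = 64.
Latus rectum length = 2b²/a = 2·64/6 = 64/3.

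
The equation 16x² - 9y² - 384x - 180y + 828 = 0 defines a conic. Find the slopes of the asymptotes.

Group the x- and y-terms: 16(x² - 24x) -9(y² + 20y) = -828
Completing the square gives 16(x - 12)² -9(y + 10)² = -828 + 2304 - 900 = 576.
Dividing both sides by 576: (x - 12)²/36 - (y + 10)²/64 = 1
Hyperbola, center (12, -10), transverse axis horizontal; a² = 36, b² = 64.
For a horizontal hyperbola the asymptotes have slope ±b/a.
Here that is ±8/6 = ±4/3.

4/3 and -4/3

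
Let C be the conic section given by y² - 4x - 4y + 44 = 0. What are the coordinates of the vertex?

Only y is squared. Complete the square in y: (y - 2)² = 4(x - 10).
Vertex (10, 2); 4p = 4 so p = 1. Opens right.

(10, 2)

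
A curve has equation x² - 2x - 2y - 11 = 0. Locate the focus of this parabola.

Only x is squared. Complete the square in x: (x - 1)² = 2(y + 6).
Vertex (1, -6); 4p = 2 so p = 1/2. Opens up.
Focus is p units from the vertex along the axis: (h, k + p).

(1, -11/2)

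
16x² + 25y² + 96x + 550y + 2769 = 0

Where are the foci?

(-6, -11) and (0, -11)

Group: 16(x² + 6x) + 25(y² + 22y) = -2769
Complete the square in x and y: 16(x + 3)² + 25(y + 11)² = -2769 + 144 + 3025 = 400
Dividing both sides by 400: (x + 3)²/25 + (y + 11)²/16 = 1
Ellipse, center (-3, -11), major axis horizontal; a² = 25, b² = 16.
c² = a² - b² = 25 - 16 = 9, so c = 3.
Foci lie on the horizontal axis through the center: (h ± c, k).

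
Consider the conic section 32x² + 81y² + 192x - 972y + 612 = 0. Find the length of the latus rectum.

32(x² + 6x) + 81(y² - 12y) = -612
Complete the square: 32(x + 3)² + 81(y - 6)² = -612 + 288 + 2916 = 2592
Dividing both sides by 2592: (x + 3)²/81 + (y - 6)²/32 = 1
Ellipse, center (-3, 6), major axis horizontal; a² = 81, b² = 32.
Latus rectum length = 2b²/a = 2·32/9 = 64/9.

64/9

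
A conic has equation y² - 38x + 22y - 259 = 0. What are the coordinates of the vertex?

Only y is squared. Complete the square in y: (y + 11)² = 38(x + 10).
Vertex (-10, -11); 4p = 38 so p = 19/2. Opens right.

(-10, -11)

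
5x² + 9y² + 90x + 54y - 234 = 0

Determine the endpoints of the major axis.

Collect terms: 5(x² + 18x) + 9(y² + 6y) = 234
Completing the square gives 5(x + 9)² + 9(y + 3)² = 234 + 405 + 81 = 720.
Dividing both sides by 720: (x + 9)²/144 + (y + 3)²/80 = 1
Ellipse, center (-9, -3), major axis horizontal; a² = 144, b² = 80.
a = 12. Vertices at (h ± a, k).

(-21, -3) and (3, -3)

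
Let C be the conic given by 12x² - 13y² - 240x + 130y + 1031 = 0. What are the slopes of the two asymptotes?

2√39/13 and -2√39/13

Group: 12(x² - 20x) -13(y² - 10y) = -1031
Complete the square: 12(x - 10)² -13(y - 5)² = -1031 + 1200 - 325 = -156
Divide by -156: (y - 5)²/12 - (x - 10)²/13 = 1
Hyperbola, center (10, 5), transverse axis vertical; a² = 12, b² = 13.
For a vertical hyperbola the asymptotes have slope ±a/b.
Here that is ±2√3/√13 = ±2√39/13.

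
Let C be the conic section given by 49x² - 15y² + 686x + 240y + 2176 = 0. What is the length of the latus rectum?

49(x² + 14x) -15(y² - 16y) = -2176
Completing the square gives 49(x + 7)² -15(y - 8)² = -2176 + 2401 - 960 = -735.
Divide by -735: (y - 8)²/49 - (x + 7)²/15 = 1
Hyperbola, center (-7, 8), transverse axis vertical; a² = 49, b² = 15.
Latus rectum length = 2b²/a = 2·15/7 = 30/7.

30/7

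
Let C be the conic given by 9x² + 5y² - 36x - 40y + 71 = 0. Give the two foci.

(2, 2) and (2, 6)

Group: 9(x² - 4x) + 5(y² - 8y) = -71
9(x - 2)² + 5(y - 4)² = -71 + 36 + 80 = 45
Dividing both sides by 45: (x - 2)²/5 + (y - 4)²/9 = 1
Ellipse, center (2, 4), major axis vertical; a² = 9, b² = 5.
c² = a² - b² = 9 - 5 = 4, so c = 2.
Foci lie on the vertical axis through the center: (h, k ± c).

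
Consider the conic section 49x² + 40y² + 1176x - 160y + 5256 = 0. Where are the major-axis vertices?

(-12, -5) and (-12, 9)

Collect terms: 49(x² + 24x) + 40(y² - 4y) = -5256
Completing the square gives 49(x + 12)² + 40(y - 2)² = -5256 + 7056 + 160 = 1960.
Divide through by 1960 to get (x + 12)²/40 + (y - 2)²/49 = 1.
Ellipse, center (-12, 2), major axis vertical; a² = 49, b² = 40.
a = 7. Vertices at (h, k ± a).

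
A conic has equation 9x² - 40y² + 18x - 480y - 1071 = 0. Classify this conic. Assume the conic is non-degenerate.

No xy term. Coefficients of x² and y² are A = 9, C = -40.
A and C have opposite signs ⇒ hyperbola.

hyperbola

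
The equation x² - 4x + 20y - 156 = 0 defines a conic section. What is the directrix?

y = 13

Only x is squared. Complete the square in x: (x - 2)² = -20(y - 8).
Vertex (2, 8); 4p = -20 so p = -5. Opens down.
Directrix is the horizontal line y = k − p = 8 − (-5) = 13.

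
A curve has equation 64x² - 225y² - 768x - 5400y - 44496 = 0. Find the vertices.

(-9, -12) and (21, -12)

64(x² - 12x) -225(y² + 24y) = 44496
Complete the square: 64(x - 6)² -225(y + 12)² = 44496 + 2304 - 32400 = 14400
Divide through by 14400 to get (x - 6)²/225 - (y + 12)²/64 = 1.
Hyperbola, center (6, -12), transverse axis horizontal; a² = 225, b² = 64.
a = 15. Vertices at (h ± a, k).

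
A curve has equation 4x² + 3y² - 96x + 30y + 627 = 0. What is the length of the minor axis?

2√6

Collect terms: 4(x² - 24x) + 3(y² + 10y) = -627
Complete the square: 4(x - 12)² + 3(y + 5)² = -627 + 576 + 75 = 24
Dividing both sides by 24: (x - 12)²/6 + (y + 5)²/8 = 1
Ellipse, center (12, -5), major axis vertical; a² = 8, b² = 6.
b² = 6 so b = √6; the minor axis has length 2b = 2√6.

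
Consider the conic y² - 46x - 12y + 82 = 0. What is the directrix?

x = -21/2

Only y is squared. Complete the square in y: (y - 6)² = 46(x - 1).
Vertex (1, 6); 4p = 46 so p = 23/2. Opens right.
Directrix is the vertical line x = h − p = 1 − (23/2) = -21/2.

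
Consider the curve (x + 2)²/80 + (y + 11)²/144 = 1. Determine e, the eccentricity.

e = 2/3

Center (-2, -11). The larger denominator 144 sits under the y-term, so the major axis is vertical; a² = 144, b² = 80.
c² = a² - b² = 64, so c = 8.
e = c/a = 8/12 = 2/3.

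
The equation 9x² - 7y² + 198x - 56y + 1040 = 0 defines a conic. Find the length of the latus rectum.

14/3

Group the x- and y-terms: 9(x² + 22x) -7(y² + 8y) = -1040
Complete the square in x and y: 9(x + 11)² -7(y + 4)² = -1040 + 1089 - 112 = -63
Divide by -63: (y + 4)²/9 - (x + 11)²/7 = 1
Hyperbola, center (-11, -4), transverse axis vertical; a² = 9, b² = 7.
Latus rectum length = 2b²/a = 2·7/3 = 14/3.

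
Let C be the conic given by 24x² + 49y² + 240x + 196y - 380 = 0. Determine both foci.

(-10, -2) and (0, -2)

Collect terms: 24(x² + 10x) + 49(y² + 4y) = 380
Complete the square in x and y: 24(x + 5)² + 49(y + 2)² = 380 + 600 + 196 = 1176
Divide through by 1176 to get (x + 5)²/49 + (y + 2)²/24 = 1.
Ellipse, center (-5, -2), major axis horizontal; a² = 49, b² = 24.
c² = a² - b² = 49 - 24 = 25, so c = 5.
Foci lie on the horizontal axis through the center: (h ± c, k).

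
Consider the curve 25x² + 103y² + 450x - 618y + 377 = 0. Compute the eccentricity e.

e = √8034/103

Rearranging, 25(x² + 18x) + 103(y² - 6y) = -377.
Complete the square: 25(x + 9)² + 103(y - 3)² = -377 + 2025 + 927 = 2575
Divide by 2575: (x + 9)²/103 + (y - 3)²/25 = 1
Ellipse, center (-9, 3), major axis horizontal; a² = 103, b² = 25.
c² = a² - b² = 78, so c = √78.
e = c/a = √78/√103 = √8034/103.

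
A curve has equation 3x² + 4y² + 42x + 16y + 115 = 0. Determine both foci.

Group the x- and y-terms: 3(x² + 14x) + 4(y² + 4y) = -115
Complete the square in x and y: 3(x + 7)² + 4(y + 2)² = -115 + 147 + 16 = 48
Divide by 48: (x + 7)²/16 + (y + 2)²/12 = 1
Ellipse, center (-7, -2), major axis horizontal; a² = 16, b² = 12.
c² = a² - b² = 16 - 12 = 4, so c = 2.
Foci lie on the horizontal axis through the center: (h ± c, k).

(-9, -2) and (-5, -2)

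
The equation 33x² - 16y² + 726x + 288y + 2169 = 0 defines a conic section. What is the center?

33(x² + 22x) -16(y² - 18y) = -2169
Completing the square gives 33(x + 11)² -16(y - 9)² = -2169 + 3993 - 1296 = 528.
Divide through by 528 to get (x + 11)²/16 - (y - 9)²/33 = 1.
Hyperbola with center (-11, 9).

(-11, 9)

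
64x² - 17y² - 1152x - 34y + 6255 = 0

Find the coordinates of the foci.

(9, -10) and (9, 8)

64(x² - 18x) -17(y² + 2y) = -6255
Complete the square: 64(x - 9)² -17(y + 1)² = -6255 + 5184 - 17 = -1088
Dividing both sides by -1088: (y + 1)²/64 - (x - 9)²/17 = 1
Hyperbola, center (9, -1), transverse axis vertical; a² = 64, b² = 17.
c² = a² + b² = 64 + 17 = 81, so c = 9.
Foci lie on the vertical axis through the center: (h, k ± c).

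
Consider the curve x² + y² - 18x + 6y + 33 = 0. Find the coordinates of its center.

(9, -3)

Collect terms: (x² - 18x) + (y² + 6y) = -33
Complete the square in x and y: (x - 9)² + (y + 3)² = -33 + 81 + 9 = 57
So (x - 9)² + (y + 3)² = 57.
Circle centered at (9, -3) with r² = 57.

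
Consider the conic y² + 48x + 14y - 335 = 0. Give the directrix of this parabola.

x = 20

Only y is squared. Complete the square in y: (y + 7)² = -48(x - 8).
Vertex (8, -7); 4p = -48 so p = -12. Opens left.
Directrix is the vertical line x = h − p = 8 − (-12) = 20.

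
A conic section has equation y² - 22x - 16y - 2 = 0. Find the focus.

(5/2, 8)

Only y is squared. Complete the square in y: (y - 8)² = 22(x + 3).
Vertex (-3, 8); 4p = 22 so p = 11/2. Opens right.
Focus is p units from the vertex along the axis: (h + p, k).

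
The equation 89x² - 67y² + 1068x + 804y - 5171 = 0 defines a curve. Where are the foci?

Group: 89(x² + 12x) -67(y² - 12y) = 5171
Complete the square: 89(x + 6)² -67(y - 6)² = 5171 + 3204 - 2412 = 5963
Divide through by 5963 to get (x + 6)²/67 - (y - 6)²/89 = 1.
Hyperbola, center (-6, 6), transverse axis horizontal; a² = 67, b² = 89.
c² = a² + b² = 67 + 89 = 156, so c = 2√39.
Foci lie on the horizontal axis through the center: (h ± c, k).

(-6 - 2√39, 6) and (-6 + 2√39, 6)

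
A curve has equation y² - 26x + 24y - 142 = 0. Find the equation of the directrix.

Only y is squared. Complete the square in y: (y + 12)² = 26(x + 11).
Vertex (-11, -12); 4p = 26 so p = 13/2. Opens right.
Directrix is the vertical line x = h − p = -11 − (13/2) = -35/2.

x = -35/2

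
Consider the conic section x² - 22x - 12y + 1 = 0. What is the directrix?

Only x is squared. Complete the square in x: (x - 11)² = 12(y + 10).
Vertex (11, -10); 4p = 12 so p = 3. Opens up.
Directrix is the horizontal line y = k − p = -10 − (3) = -13.

y = -13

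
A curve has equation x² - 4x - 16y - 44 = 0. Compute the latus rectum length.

Only x is squared. Complete the square in x: (x - 2)² = 16(y + 3).
Vertex (2, -3); 4p = 16 so p = 4. Opens up.
Latus rectum length = |4p| = 16.

16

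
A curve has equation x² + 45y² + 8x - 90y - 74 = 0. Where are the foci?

(-4 - 2√33, 1) and (-4 + 2√33, 1)

Collect terms: (x² + 8x) + 45(y² - 2y) = 74
Complete the square in x and y: (x + 4)² + 45(y - 1)² = 74 + 16 + 45 = 135
Dividing both sides by 135: (x + 4)²/135 + (y - 1)²/3 = 1
Ellipse, center (-4, 1), major axis horizontal; a² = 135, b² = 3.
c² = a² - b² = 135 - 3 = 132, so c = 2√33.
Foci lie on the horizontal axis through the center: (h ± c, k).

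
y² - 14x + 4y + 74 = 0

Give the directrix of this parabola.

Only y is squared. Complete the square in y: (y + 2)² = 14(x - 5).
Vertex (5, -2); 4p = 14 so p = 7/2. Opens right.
Directrix is the vertical line x = h − p = 5 − (7/2) = 3/2.

x = 3/2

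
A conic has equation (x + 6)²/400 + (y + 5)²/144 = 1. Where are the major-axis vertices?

Center (-6, -5). The larger denominator 400 sits under the x-term, so the major axis is horizontal; a² = 400, b² = 144.
a = 20. Vertices at (h ± a, k).

(-26, -5) and (14, -5)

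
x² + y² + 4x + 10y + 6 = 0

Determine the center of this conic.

(-2, -5)

Collect terms: (x² + 4x) + (y² + 10y) = -6
Completing the square gives (x + 2)² + (y + 5)² = -6 + 4 + 25 = 23.
So (x + 2)² + (y + 5)² = 23.
Circle centered at (-2, -5) with r² = 23.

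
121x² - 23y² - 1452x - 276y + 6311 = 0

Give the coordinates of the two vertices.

Collect terms: 121(x² - 12x) -23(y² + 12y) = -6311
121(x - 6)² -23(y + 6)² = -6311 + 4356 - 828 = -2783
Divide by -2783: (y + 6)²/121 - (x - 6)²/23 = 1
Hyperbola, center (6, -6), transverse axis vertical; a² = 121, b² = 23.
a = 11. Vertices at (h, k ± a).

(6, -17) and (6, 5)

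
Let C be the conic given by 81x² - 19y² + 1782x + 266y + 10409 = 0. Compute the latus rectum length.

38/9

Rearranging, 81(x² + 22x) -19(y² - 14y) = -10409.
Complete the square: 81(x + 11)² -19(y - 7)² = -10409 + 9801 - 931 = -1539
Dividing both sides by -1539: (y - 7)²/81 - (x + 11)²/19 = 1
Hyperbola, center (-11, 7), transverse axis vertical; a² = 81, b² = 19.
Latus rectum length = 2b²/a = 2·19/9 = 38/9.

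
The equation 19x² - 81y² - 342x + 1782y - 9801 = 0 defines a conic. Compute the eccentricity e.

Group: 19(x² - 18x) -81(y² - 22y) = 9801
Complete the square in x and y: 19(x - 9)² -81(y - 11)² = 9801 + 1539 - 9801 = 1539
Divide by 1539: (x - 9)²/81 - (y - 11)²/19 = 1
Hyperbola, center (9, 11), transverse axis horizontal; a² = 81, b² = 19.
c² = a² + b² = 100, so c = 10.
e = c/a = 10/9.

e = 10/9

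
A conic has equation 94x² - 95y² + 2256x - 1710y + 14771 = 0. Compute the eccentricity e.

e = 3√1974/94

94(x² + 24x) -95(y² + 18y) = -14771
Complete the square in x and y: 94(x + 12)² -95(y + 9)² = -14771 + 13536 - 7695 = -8930
Divide through by -8930 to get (y + 9)²/94 - (x + 12)²/95 = 1.
Hyperbola, center (-12, -9), transverse axis vertical; a² = 94, b² = 95.
c² = a² + b² = 189, so c = 3√21.
e = c/a = 3√21/√94 = 3√1974/94.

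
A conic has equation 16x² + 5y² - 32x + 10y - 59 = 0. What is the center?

16(x² - 2x) + 5(y² + 2y) = 59
Complete the square in x and y: 16(x - 1)² + 5(y + 1)² = 59 + 16 + 5 = 80
Divide through by 80 to get (x - 1)²/5 + (y + 1)²/16 = 1.
Ellipse with center (1, -1).

(1, -1)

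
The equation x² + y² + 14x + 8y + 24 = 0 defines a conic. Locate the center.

(-7, -4)

Collect terms: (x² + 14x) + (y² + 8y) = -24
(x + 7)² + (y + 4)² = -24 + 49 + 16 = 41
So (x + 7)² + (y + 4)² = 41.
Circle centered at (-7, -4) with r² = 41.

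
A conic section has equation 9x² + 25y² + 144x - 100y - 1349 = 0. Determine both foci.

Group the x- and y-terms: 9(x² + 16x) + 25(y² - 4y) = 1349
Completing the square gives 9(x + 8)² + 25(y - 2)² = 1349 + 576 + 100 = 2025.
Divide by 2025: (x + 8)²/225 + (y - 2)²/81 = 1
Ellipse, center (-8, 2), major axis horizontal; a² = 225, b² = 81.
c² = a² - b² = 225 - 81 = 144, so c = 12.
Foci lie on the horizontal axis through the center: (h ± c, k).

(-20, 2) and (4, 2)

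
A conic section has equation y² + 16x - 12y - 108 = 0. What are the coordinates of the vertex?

(9, 6)

Only y is squared. Complete the square in y: (y - 6)² = -16(x - 9).
Vertex (9, 6); 4p = -16 so p = -4. Opens left.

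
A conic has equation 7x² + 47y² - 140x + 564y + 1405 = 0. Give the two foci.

Group: 7(x² - 20x) + 47(y² + 12y) = -1405
Complete the square: 7(x - 10)² + 47(y + 6)² = -1405 + 700 + 1692 = 987
Dividing both sides by 987: (x - 10)²/141 + (y + 6)²/21 = 1
Ellipse, center (10, -6), major axis horizontal; a² = 141, b² = 21.
c² = a² - b² = 141 - 21 = 120, so c = 2√30.
Foci lie on the horizontal axis through the center: (h ± c, k).

(10 - 2√30, -6) and (10 + 2√30, -6)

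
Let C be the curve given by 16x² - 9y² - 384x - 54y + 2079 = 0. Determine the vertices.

(9, -3) and (15, -3)

Collect terms: 16(x² - 24x) -9(y² + 6y) = -2079
Complete the square: 16(x - 12)² -9(y + 3)² = -2079 + 2304 - 81 = 144
Divide through by 144 to get (x - 12)²/9 - (y + 3)²/16 = 1.
Hyperbola, center (12, -3), transverse axis horizontal; a² = 9, b² = 16.
a = 3. Vertices at (h ± a, k).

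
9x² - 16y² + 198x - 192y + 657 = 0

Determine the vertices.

(-11, -9) and (-11, -3)

Group: 9(x² + 22x) -16(y² + 12y) = -657
Complete the square: 9(x + 11)² -16(y + 6)² = -657 + 1089 - 576 = -144
Divide through by -144 to get (y + 6)²/9 - (x + 11)²/16 = 1.
Hyperbola, center (-11, -6), transverse axis vertical; a² = 9, b² = 16.
a = 3. Vertices at (h, k ± a).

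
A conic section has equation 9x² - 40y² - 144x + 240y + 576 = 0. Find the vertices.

9(x² - 16x) -40(y² - 6y) = -576
9(x - 8)² -40(y - 3)² = -576 + 576 - 360 = -360
Dividing both sides by -360: (y - 3)²/9 - (x - 8)²/40 = 1
Hyperbola, center (8, 3), transverse axis vertical; a² = 9, b² = 40.
a = 3. Vertices at (h, k ± a).

(8, 0) and (8, 6)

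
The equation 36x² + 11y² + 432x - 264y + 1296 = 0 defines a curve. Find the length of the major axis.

24

Group: 36(x² + 12x) + 11(y² - 24y) = -1296
36(x + 6)² + 11(y - 12)² = -1296 + 1296 + 1584 = 1584
Divide by 1584: (x + 6)²/44 + (y - 12)²/144 = 1
Ellipse, center (-6, 12), major axis vertical; a² = 144, b² = 44.
a² = 144 so a = 12; the major axis has length 2a = 24.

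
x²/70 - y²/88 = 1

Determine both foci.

(0 - √158, 0) and (0 + √158, 0)

Center (0, 0). The positive term is the x-term, so the transverse axis is horizontal; a² = 70, b² = 88.
c² = a² + b² = 70 + 88 = 158, so c = √158.
Foci lie on the horizontal axis through the center: (h ± c, k).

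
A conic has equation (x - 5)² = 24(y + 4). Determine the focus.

Vertex (5, -4); 4p = 24 so p = 6. Opens up.
Focus is p units from the vertex along the axis: (h, k + p).

(5, 2)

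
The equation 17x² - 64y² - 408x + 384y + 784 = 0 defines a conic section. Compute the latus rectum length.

17/4

Group: 17(x² - 24x) -64(y² - 6y) = -784
Complete the square in x and y: 17(x - 12)² -64(y - 3)² = -784 + 2448 - 576 = 1088
Divide through by 1088 to get (x - 12)²/64 - (y - 3)²/17 = 1.
Hyperbola, center (12, 3), transverse axis horizontal; a² = 64, b² = 17.
Latus rectum length = 2b²/a = 2·17/8 = 17/4.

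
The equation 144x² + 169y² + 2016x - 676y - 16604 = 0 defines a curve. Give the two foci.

(-12, 2) and (-2, 2)

Rearranging, 144(x² + 14x) + 169(y² - 4y) = 16604.
144(x + 7)² + 169(y - 2)² = 16604 + 7056 + 676 = 24336
Divide through by 24336 to get (x + 7)²/169 + (y - 2)²/144 = 1.
Ellipse, center (-7, 2), major axis horizontal; a² = 169, b² = 144.
c² = a² - b² = 169 - 144 = 25, so c = 5.
Foci lie on the horizontal axis through the center: (h ± c, k).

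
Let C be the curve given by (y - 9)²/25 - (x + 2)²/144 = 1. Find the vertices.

(-2, 4) and (-2, 14)

Center (-2, 9). The positive term is the y-term, so the transverse axis is vertical; a² = 25, b² = 144.
a = 5. Vertices at (h, k ± a).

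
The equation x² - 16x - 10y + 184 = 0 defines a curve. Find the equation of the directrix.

y = 19/2

Only x is squared. Complete the square in x: (x - 8)² = 10(y - 12).
Vertex (8, 12); 4p = 10 so p = 5/2. Opens up.
Directrix is the horizontal line y = k − p = 12 − (5/2) = 19/2.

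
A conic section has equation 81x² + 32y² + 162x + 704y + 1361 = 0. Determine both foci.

Group the x- and y-terms: 81(x² + 2x) + 32(y² + 22y) = -1361
81(x + 1)² + 32(y + 11)² = -1361 + 81 + 3872 = 2592
Divide by 2592: (x + 1)²/32 + (y + 11)²/81 = 1
Ellipse, center (-1, -11), major axis vertical; a² = 81, b² = 32.
c² = a² - b² = 81 - 32 = 49, so c = 7.
Foci lie on the vertical axis through the center: (h, k ± c).

(-1, -18) and (-1, -4)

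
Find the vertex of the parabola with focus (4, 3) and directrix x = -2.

The vertex is the midpoint between the focus and the directrix along the axis of symmetry.
Axis is horizontal (directrix is vertical). Vertex x-coordinate = (4 + (-2))/2 = 1; y-coordinate = 3.

(1, 3)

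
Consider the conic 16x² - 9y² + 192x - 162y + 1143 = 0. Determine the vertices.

(-6, -21) and (-6, 3)

Collect terms: 16(x² + 12x) -9(y² + 18y) = -1143
Complete the square in x and y: 16(x + 6)² -9(y + 9)² = -1143 + 576 - 729 = -1296
Divide through by -1296 to get (y + 9)²/144 - (x + 6)²/81 = 1.
Hyperbola, center (-6, -9), transverse axis vertical; a² = 144, b² = 81.
a = 12. Vertices at (h, k ± a).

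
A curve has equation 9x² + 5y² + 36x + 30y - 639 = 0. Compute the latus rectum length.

Group: 9(x² + 4x) + 5(y² + 6y) = 639
Complete the square in x and y: 9(x + 2)² + 5(y + 3)² = 639 + 36 + 45 = 720
Dividing both sides by 720: (x + 2)²/80 + (y + 3)²/144 = 1
Ellipse, center (-2, -3), major axis vertical; a² = 144, b² = 80.
Latus rectum length = 2b²/a = 2·80/12 = 40/3.

40/3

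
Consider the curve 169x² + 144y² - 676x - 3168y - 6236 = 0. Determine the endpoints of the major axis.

(2, -2) and (2, 24)

Rearranging, 169(x² - 4x) + 144(y² - 22y) = 6236.
169(x - 2)² + 144(y - 11)² = 6236 + 676 + 17424 = 24336
Dividing both sides by 24336: (x - 2)²/144 + (y - 11)²/169 = 1
Ellipse, center (2, 11), major axis vertical; a² = 169, b² = 144.
a = 13. Vertices at (h, k ± a).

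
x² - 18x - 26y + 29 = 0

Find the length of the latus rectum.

Only x is squared. Complete the square in x: (x - 9)² = 26(y + 2).
Vertex (9, -2); 4p = 26 so p = 13/2. Opens up.
Latus rectum length = |4p| = 26.

26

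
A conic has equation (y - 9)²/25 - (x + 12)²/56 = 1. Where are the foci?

Center (-12, 9). The positive term is the y-term, so the transverse axis is vertical; a² = 25, b² = 56.
c² = a² + b² = 25 + 56 = 81, so c = 9.
Foci lie on the vertical axis through the center: (h, k ± c).

(-12, 0) and (-12, 18)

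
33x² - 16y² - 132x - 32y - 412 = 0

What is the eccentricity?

e = 7/4

Collect terms: 33(x² - 4x) -16(y² + 2y) = 412
Complete the square in x and y: 33(x - 2)² -16(y + 1)² = 412 + 132 - 16 = 528
Dividing both sides by 528: (x - 2)²/16 - (y + 1)²/33 = 1
Hyperbola, center (2, -1), transverse axis horizontal; a² = 16, b² = 33.
c² = a² + b² = 49, so c = 7.
e = c/a = 7/4.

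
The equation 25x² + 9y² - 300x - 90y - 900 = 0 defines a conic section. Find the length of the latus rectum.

Group the x- and y-terms: 25(x² - 12x) + 9(y² - 10y) = 900
Complete the square in x and y: 25(x - 6)² + 9(y - 5)² = 900 + 900 + 225 = 2025
Divide by 2025: (x - 6)²/81 + (y - 5)²/225 = 1
Ellipse, center (6, 5), major axis vertical; a² = 225, b² = 81.
Latus rectum length = 2b²/a = 2·81/15 = 54/5.

54/5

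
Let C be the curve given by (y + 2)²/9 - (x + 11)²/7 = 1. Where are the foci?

(-11, -6) and (-11, 2)

Center (-11, -2). The positive term is the y-term, so the transverse axis is vertical; a² = 9, b² = 7.
c² = a² + b² = 9 + 7 = 16, so c = 4.
Foci lie on the vertical axis through the center: (h, k ± c).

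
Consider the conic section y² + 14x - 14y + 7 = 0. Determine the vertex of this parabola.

Only y is squared. Complete the square in y: (y - 7)² = -14(x - 3).
Vertex (3, 7); 4p = -14 so p = -7/2. Opens left.

(3, 7)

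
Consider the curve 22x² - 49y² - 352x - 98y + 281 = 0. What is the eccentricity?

e = √71/7

Collect terms: 22(x² - 16x) -49(y² + 2y) = -281
Completing the square gives 22(x - 8)² -49(y + 1)² = -281 + 1408 - 49 = 1078.
Dividing both sides by 1078: (x - 8)²/49 - (y + 1)²/22 = 1
Hyperbola, center (8, -1), transverse axis horizontal; a² = 49, b² = 22.
c² = a² + b² = 71, so c = √71.
e = c/a = √71/7.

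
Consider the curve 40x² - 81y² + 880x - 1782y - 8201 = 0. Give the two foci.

(-22, -11) and (0, -11)

Group: 40(x² + 22x) -81(y² + 22y) = 8201
40(x + 11)² -81(y + 11)² = 8201 + 4840 - 9801 = 3240
Divide through by 3240 to get (x + 11)²/81 - (y + 11)²/40 = 1.
Hyperbola, center (-11, -11), transverse axis horizontal; a² = 81, b² = 40.
c² = a² + b² = 81 + 40 = 121, so c = 11.
Foci lie on the horizontal axis through the center: (h ± c, k).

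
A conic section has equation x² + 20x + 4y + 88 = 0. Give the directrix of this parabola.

y = 4

Only x is squared. Complete the square in x: (x + 10)² = -4(y - 3).
Vertex (-10, 3); 4p = -4 so p = -1. Opens down.
Directrix is the horizontal line y = k − p = 3 − (-1) = 4.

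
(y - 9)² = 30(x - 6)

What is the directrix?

x = -3/2

Vertex (6, 9); 4p = 30 so p = 15/2. Opens right.
Directrix is the vertical line x = h − p = 6 − (15/2) = -3/2.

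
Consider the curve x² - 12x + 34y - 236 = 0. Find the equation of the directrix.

y = 33/2

Only x is squared. Complete the square in x: (x - 6)² = -34(y - 8).
Vertex (6, 8); 4p = -34 so p = -17/2. Opens down.
Directrix is the horizontal line y = k − p = 8 − (-17/2) = 33/2.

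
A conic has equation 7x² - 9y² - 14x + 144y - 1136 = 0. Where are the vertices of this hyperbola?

(-8, 8) and (10, 8)

Group: 7(x² - 2x) -9(y² - 16y) = 1136
7(x - 1)² -9(y - 8)² = 1136 + 7 - 576 = 567
Divide through by 567 to get (x - 1)²/81 - (y - 8)²/63 = 1.
Hyperbola, center (1, 8), transverse axis horizontal; a² = 81, b² = 63.
a = 9. Vertices at (h ± a, k).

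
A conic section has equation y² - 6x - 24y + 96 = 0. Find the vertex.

Only y is squared. Complete the square in y: (y - 12)² = 6(x + 8).
Vertex (-8, 12); 4p = 6 so p = 3/2. Opens right.

(-8, 12)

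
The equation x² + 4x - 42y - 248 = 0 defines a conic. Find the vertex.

(-2, -6)

Only x is squared. Complete the square in x: (x + 2)² = 42(y + 6).
Vertex (-2, -6); 4p = 42 so p = 21/2. Opens up.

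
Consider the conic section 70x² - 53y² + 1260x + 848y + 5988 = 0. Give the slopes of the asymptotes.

√3710/53 and -√3710/53

Group: 70(x² + 18x) -53(y² - 16y) = -5988
Complete the square in x and y: 70(x + 9)² -53(y - 8)² = -5988 + 5670 - 3392 = -3710
Divide through by -3710 to get (y - 8)²/70 - (x + 9)²/53 = 1.
Hyperbola, center (-9, 8), transverse axis vertical; a² = 70, b² = 53.
For a vertical hyperbola the asymptotes have slope ±a/b.
Here that is ±√70/√53 = ±√3710/53.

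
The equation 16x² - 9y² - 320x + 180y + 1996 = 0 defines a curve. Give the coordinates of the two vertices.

(10, -2) and (10, 22)

16(x² - 20x) -9(y² - 20y) = -1996
Complete the square in x and y: 16(x - 10)² -9(y - 10)² = -1996 + 1600 - 900 = -1296
Divide by -1296: (y - 10)²/144 - (x - 10)²/81 = 1
Hyperbola, center (10, 10), transverse axis vertical; a² = 144, b² = 81.
a = 12. Vertices at (h, k ± a).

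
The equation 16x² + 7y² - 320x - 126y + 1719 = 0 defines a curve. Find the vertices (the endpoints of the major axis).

(10, 1) and (10, 17)

Group the x- and y-terms: 16(x² - 20x) + 7(y² - 18y) = -1719
Complete the square in x and y: 16(x - 10)² + 7(y - 9)² = -1719 + 1600 + 567 = 448
Dividing both sides by 448: (x - 10)²/28 + (y - 9)²/64 = 1
Ellipse, center (10, 9), major axis vertical; a² = 64, b² = 28.
a = 8. Vertices at (h, k ± a).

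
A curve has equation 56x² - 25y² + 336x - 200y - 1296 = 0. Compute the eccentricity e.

e = 9/5

Group: 56(x² + 6x) -25(y² + 8y) = 1296
Complete the square in x and y: 56(x + 3)² -25(y + 4)² = 1296 + 504 - 400 = 1400
Divide by 1400: (x + 3)²/25 - (y + 4)²/56 = 1
Hyperbola, center (-3, -4), transverse axis horizontal; a² = 25, b² = 56.
c² = a² + b² = 81, so c = 9.
e = c/a = 9/5.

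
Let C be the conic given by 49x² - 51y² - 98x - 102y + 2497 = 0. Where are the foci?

Group: 49(x² - 2x) -51(y² + 2y) = -2497
Completing the square gives 49(x - 1)² -51(y + 1)² = -2497 + 49 - 51 = -2499.
Divide by -2499: (y + 1)²/49 - (x - 1)²/51 = 1
Hyperbola, center (1, -1), transverse axis vertical; a² = 49, b² = 51.
c² = a² + b² = 49 + 51 = 100, so c = 10.
Foci lie on the vertical axis through the center: (h, k ± c).

(1, -11) and (1, 9)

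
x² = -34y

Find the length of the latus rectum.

Vertex (0, 0); 4p = -34 so p = -17/2. Opens down.
Latus rectum length = |4p| = 34.

34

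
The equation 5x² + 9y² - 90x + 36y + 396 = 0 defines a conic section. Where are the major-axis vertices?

(6, -2) and (12, -2)

5(x² - 18x) + 9(y² + 4y) = -396
5(x - 9)² + 9(y + 2)² = -396 + 405 + 36 = 45
Divide by 45: (x - 9)²/9 + (y + 2)²/5 = 1
Ellipse, center (9, -2), major axis horizontal; a² = 9, b² = 5.
a = 3. Vertices at (h ± a, k).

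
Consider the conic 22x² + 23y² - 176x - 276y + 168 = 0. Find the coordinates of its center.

Group: 22(x² - 8x) + 23(y² - 12y) = -168
Completing the square gives 22(x - 4)² + 23(y - 6)² = -168 + 352 + 828 = 1012.
Dividing both sides by 1012: (x - 4)²/46 + (y - 6)²/44 = 1
Ellipse with center (4, 6).

(4, 6)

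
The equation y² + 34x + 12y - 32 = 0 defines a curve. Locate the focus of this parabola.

Only y is squared. Complete the square in y: (y + 6)² = -34(x - 2).
Vertex (2, -6); 4p = -34 so p = -17/2. Opens left.
Focus is p units from the vertex along the axis: (h + p, k).

(-13/2, -6)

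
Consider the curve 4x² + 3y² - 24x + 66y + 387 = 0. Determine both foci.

Group: 4(x² - 6x) + 3(y² + 22y) = -387
4(x - 3)² + 3(y + 11)² = -387 + 36 + 363 = 12
Divide through by 12 to get (x - 3)²/3 + (y + 11)²/4 = 1.
Ellipse, center (3, -11), major axis vertical; a² = 4, b² = 3.
c² = a² - b² = 4 - 3 = 1, so c = 1.
Foci lie on the vertical axis through the center: (h, k ± c).

(3, -12) and (3, -10)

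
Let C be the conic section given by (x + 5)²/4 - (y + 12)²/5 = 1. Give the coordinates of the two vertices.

(-7, -12) and (-3, -12)

Center (-5, -12). The positive term is the x-term, so the transverse axis is horizontal; a² = 4, b² = 5.
a = 2. Vertices at (h ± a, k).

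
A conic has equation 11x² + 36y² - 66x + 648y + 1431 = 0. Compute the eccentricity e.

e = 5/6

11(x² - 6x) + 36(y² + 18y) = -1431
11(x - 3)² + 36(y + 9)² = -1431 + 99 + 2916 = 1584
Divide through by 1584 to get (x - 3)²/144 + (y + 9)²/44 = 1.
Ellipse, center (3, -9), major axis horizontal; a² = 144, b² = 44.
c² = a² - b² = 100, so c = 10.
e = c/a = 10/12 = 5/6.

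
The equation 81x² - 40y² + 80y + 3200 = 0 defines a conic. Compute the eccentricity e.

Collect terms: 81x² -40(y² - 2y) = -3200
81x² -40(y - 1)² = -3200 + 0 - 40 = -3240
Divide through by -3240 to get (y - 1)²/81 - x²/40 = 1.
Hyperbola, center (0, 1), transverse axis vertical; a² = 81, b² = 40.
c² = a² + b² = 121, so c = 11.
e = c/a = 11/9.

e = 11/9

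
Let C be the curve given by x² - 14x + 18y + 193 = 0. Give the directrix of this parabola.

Only x is squared. Complete the square in x: (x - 7)² = -18(y + 8).
Vertex (7, -8); 4p = -18 so p = -9/2. Opens down.
Directrix is the horizontal line y = k − p = -8 − (-9/2) = -7/2.

y = -7/2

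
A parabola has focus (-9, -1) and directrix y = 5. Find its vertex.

The vertex is the midpoint between the focus and the directrix along the axis of symmetry.
Axis is vertical (directrix is horizontal). Vertex y-coordinate = (-1 + 5)/2 = 2; x-coordinate = -9.

(-9, 2)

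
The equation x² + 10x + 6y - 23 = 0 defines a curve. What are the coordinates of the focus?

Only x is squared. Complete the square in x: (x + 5)² = -6(y - 8).
Vertex (-5, 8); 4p = -6 so p = -3/2. Opens down.
Focus is p units from the vertex along the axis: (h, k + p).

(-5, 13/2)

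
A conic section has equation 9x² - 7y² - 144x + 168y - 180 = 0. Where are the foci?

(8, 4) and (8, 20)

9(x² - 16x) -7(y² - 24y) = 180
Completing the square gives 9(x - 8)² -7(y - 12)² = 180 + 576 - 1008 = -252.
Dividing both sides by -252: (y - 12)²/36 - (x - 8)²/28 = 1
Hyperbola, center (8, 12), transverse axis vertical; a² = 36, b² = 28.
c² = a² + b² = 36 + 28 = 64, so c = 8.
Foci lie on the vertical axis through the center: (h, k ± c).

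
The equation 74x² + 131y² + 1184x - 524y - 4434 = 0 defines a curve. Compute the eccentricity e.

e = √7467/131

74(x² + 16x) + 131(y² - 4y) = 4434
74(x + 8)² + 131(y - 2)² = 4434 + 4736 + 524 = 9694
Dividing both sides by 9694: (x + 8)²/131 + (y - 2)²/74 = 1
Ellipse, center (-8, 2), major axis horizontal; a² = 131, b² = 74.
c² = a² - b² = 57, so c = √57.
e = c/a = √57/√131 = √7467/131.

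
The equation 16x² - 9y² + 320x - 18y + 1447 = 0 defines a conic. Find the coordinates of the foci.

(-15, -1) and (-5, -1)

Rearranging, 16(x² + 20x) -9(y² + 2y) = -1447.
Complete the square: 16(x + 10)² -9(y + 1)² = -1447 + 1600 - 9 = 144
Dividing both sides by 144: (x + 10)²/9 - (y + 1)²/16 = 1
Hyperbola, center (-10, -1), transverse axis horizontal; a² = 9, b² = 16.
c² = a² + b² = 9 + 16 = 25, so c = 5.
Foci lie on the horizontal axis through the center: (h ± c, k).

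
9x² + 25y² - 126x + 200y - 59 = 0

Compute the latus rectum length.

Group the x- and y-terms: 9(x² - 14x) + 25(y² + 8y) = 59
9(x - 7)² + 25(y + 4)² = 59 + 441 + 400 = 900
Divide by 900: (x - 7)²/100 + (y + 4)²/36 = 1
Ellipse, center (7, -4), major axis horizontal; a² = 100, b² = 36.
Latus rectum length = 2b²/a = 2·36/10 = 36/5.

36/5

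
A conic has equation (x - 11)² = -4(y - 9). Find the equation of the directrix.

Vertex (11, 9); 4p = -4 so p = -1. Opens down.
Directrix is the horizontal line y = k − p = 9 − (-1) = 10.

y = 10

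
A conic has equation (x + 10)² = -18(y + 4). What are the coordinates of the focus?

(-10, -17/2)

Vertex (-10, -4); 4p = -18 so p = -9/2. Opens down.
Focus is p units from the vertex along the axis: (h, k + p).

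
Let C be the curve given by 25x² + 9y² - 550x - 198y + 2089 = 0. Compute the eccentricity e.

Group the x- and y-terms: 25(x² - 22x) + 9(y² - 22y) = -2089
Complete the square in x and y: 25(x - 11)² + 9(y - 11)² = -2089 + 3025 + 1089 = 2025
Divide by 2025: (x - 11)²/81 + (y - 11)²/225 = 1
Ellipse, center (11, 11), major axis vertical; a² = 225, b² = 81.
c² = a² - b² = 144, so c = 12.
e = c/a = 12/15 = 4/5.

e = 4/5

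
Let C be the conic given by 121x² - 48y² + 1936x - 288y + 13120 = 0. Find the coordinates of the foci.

Group: 121(x² + 16x) -48(y² + 6y) = -13120
121(x + 8)² -48(y + 3)² = -13120 + 7744 - 432 = -5808
Dividing both sides by -5808: (y + 3)²/121 - (x + 8)²/48 = 1
Hyperbola, center (-8, -3), transverse axis vertical; a² = 121, b² = 48.
c² = a² + b² = 121 + 48 = 169, so c = 13.
Foci lie on the vertical axis through the center: (h, k ± c).

(-8, -16) and (-8, 10)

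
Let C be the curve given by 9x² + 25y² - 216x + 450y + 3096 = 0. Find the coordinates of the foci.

Collect terms: 9(x² - 24x) + 25(y² + 18y) = -3096
9(x - 12)² + 25(y + 9)² = -3096 + 1296 + 2025 = 225
Divide by 225: (x - 12)²/25 + (y + 9)²/9 = 1
Ellipse, center (12, -9), major axis horizontal; a² = 25, b² = 9.
c² = a² - b² = 25 - 9 = 16, so c = 4.
Foci lie on the horizontal axis through the center: (h ± c, k).

(8, -9) and (16, -9)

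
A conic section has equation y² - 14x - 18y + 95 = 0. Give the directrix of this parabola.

Only y is squared. Complete the square in y: (y - 9)² = 14(x - 1).
Vertex (1, 9); 4p = 14 so p = 7/2. Opens right.
Directrix is the vertical line x = h − p = 1 − (7/2) = -5/2.

x = -5/2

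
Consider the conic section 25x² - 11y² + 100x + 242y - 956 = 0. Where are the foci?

Group the x- and y-terms: 25(x² + 4x) -11(y² - 22y) = 956
Complete the square in x and y: 25(x + 2)² -11(y - 11)² = 956 + 100 - 1331 = -275
Divide through by -275 to get (y - 11)²/25 - (x + 2)²/11 = 1.
Hyperbola, center (-2, 11), transverse axis vertical; a² = 25, b² = 11.
c² = a² + b² = 25 + 11 = 36, so c = 6.
Foci lie on the vertical axis through the center: (h, k ± c).

(-2, 5) and (-2, 17)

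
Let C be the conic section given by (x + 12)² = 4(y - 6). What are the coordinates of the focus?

(-12, 7)

Vertex (-12, 6); 4p = 4 so p = 1. Opens up.
Focus is p units from the vertex along the axis: (h, k + p).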